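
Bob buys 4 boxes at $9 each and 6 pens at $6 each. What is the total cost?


Cost of boxes:
4 x $9 = $36
Cost of pens:
6 x $6 = $36
Add both:
$36 + $36 = $72

$72


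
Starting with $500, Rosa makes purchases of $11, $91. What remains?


Add up expenses:
$11 + $91 = $102
Subtract from budget:
$500 - $102 = $398

$398


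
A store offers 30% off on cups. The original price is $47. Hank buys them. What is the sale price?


Calculate the discount amount:
30% of $47 = $14.10
Subtract from original:
$47 - $14.10 = $32.90

$32.90


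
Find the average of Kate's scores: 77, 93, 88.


Add the scores:
77 + 93 + 88 = 258
Divide by the number of tests:
258 / 3 = 86

86


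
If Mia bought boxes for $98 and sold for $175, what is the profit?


Selling price = $175
Cost price = $98
Profit = selling price - cost price:
Profit = $175 - $98 = $77

$77


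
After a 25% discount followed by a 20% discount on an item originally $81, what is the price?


First discount:
25% of $81 = $20.25
Price after first discount:
$81 - $20.25 = $60.75
Second discount:
20% of $60.75 = $12.15
Final price:
$60.75 - $12.15 = $48.60

$48.60


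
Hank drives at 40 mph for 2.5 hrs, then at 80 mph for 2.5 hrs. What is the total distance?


Leg 1 distance:
40 x 2.5 = 100 miles
Leg 2 distance:
80 x 2.5 = 200 miles
Total distance:
100 + 200 = 300 miles

300 miles


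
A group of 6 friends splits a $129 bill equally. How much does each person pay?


Total bill: $129
Number of people: 6
Each pays: $129 / 6 = $21.50

$21.50


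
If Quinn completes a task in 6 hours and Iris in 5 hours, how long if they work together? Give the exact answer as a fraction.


Quinn's rate: 1/6 of the job per hour
Iris's rate: 1/5 of the job per hour
Combined rate: 1/6 + 1/5 = 11/30 per hour
Time = 1 / (11/30) = 30/11 hours (≈ 2.73 hours)

30/11 hours


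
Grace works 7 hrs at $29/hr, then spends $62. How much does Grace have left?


Calculate earnings:
7 x $29 = $203
Subtract spending:
$203 - $62 = $141

$141


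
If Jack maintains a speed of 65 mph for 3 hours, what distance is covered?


Use the formula: distance = speed x time
Speed = 65 mph, Time = 3 hours
65 x 3 = 195 miles

195 miles


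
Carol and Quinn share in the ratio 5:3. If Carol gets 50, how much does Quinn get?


Find the multiplier:
50 / 5 = 10
Apply to Quinn's share:
3 x 10 = 30

30


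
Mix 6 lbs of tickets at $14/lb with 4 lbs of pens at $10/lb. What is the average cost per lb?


Cost of tickets:
6 x $14 = $84
Cost of pens:
4 x $10 = $40
Total cost: $84 + $40 = $124
Total weight: 10 lbs
Average: $124 / 10 = $12.40/lb

$12.40/lb


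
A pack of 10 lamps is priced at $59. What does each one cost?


Total cost: $59
Number of items: 10
Unit price: $59 / 10 = $5.90

$5.90


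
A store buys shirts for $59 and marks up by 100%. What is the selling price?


Calculate the markup amount:
100% of $59 = $59
Add to cost:
$59 + $59 = $118

$118


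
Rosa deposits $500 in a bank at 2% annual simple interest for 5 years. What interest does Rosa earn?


Use the formula I = P x R x T / 100
P x R x T = 500 x 2 x 5 = 5000
I = 5000 / 100 = $50

$50


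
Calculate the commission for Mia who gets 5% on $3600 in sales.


Convert rate to decimal:
5% = 0.05
Multiply by sales:
$3600 x 0.05 = $180

$180


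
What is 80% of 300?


Convert percentage to decimal:
80% = 0.8
Multiply:
300 x 0.8 = 240

240


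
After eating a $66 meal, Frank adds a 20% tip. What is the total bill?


Calculate the tip:
20% of $66 = $13.20
Add tip to meal cost:
$66 + $13.20 = $79.20

$79.20


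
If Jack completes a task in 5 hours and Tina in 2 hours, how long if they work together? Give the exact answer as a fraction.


Jack's rate: 1/5 of the job per hour
Tina's rate: 1/2 of the job per hour
Combined rate: 1/5 + 1/2 = 7/10 per hour
Time = 1 / (7/10) = 10/7 hours (≈ 1.43 hours)

10/7 hours


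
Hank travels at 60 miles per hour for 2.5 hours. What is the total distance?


Use the formula: distance = speed x time
Speed = 60 mph, Time = 2.5 hours
60 x 2.5 = 150 miles

150 miles


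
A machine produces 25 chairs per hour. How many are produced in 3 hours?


Production rate: 25 chairs per hour
Time: 3 hours
Total: 25 x 3 = 75 chairs

75 chairs


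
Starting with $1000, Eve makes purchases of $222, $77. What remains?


Add up expenses:
$222 + $77 = $299
Subtract from budget:
$1000 - $299 = $701

$701


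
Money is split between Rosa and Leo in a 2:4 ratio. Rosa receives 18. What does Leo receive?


Find the multiplier:
18 / 2 = 9
Apply to Leo's share:
4 x 9 = 36

36


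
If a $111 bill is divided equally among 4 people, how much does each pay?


Total bill: $111
Number of people: 4
Each pays: $111 / 4 = $27.75

$27.75


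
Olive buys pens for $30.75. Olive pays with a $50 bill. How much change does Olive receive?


Start with the amount paid:
$50
Subtract the price:
$50 - $30.75 = $19.25

$19.25


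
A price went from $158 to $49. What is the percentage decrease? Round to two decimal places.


Find the absolute change:
|49 - 158| = 109
Divide by original and multiply by 100:
109 / 158 x 100 = 68.9873...% ≈ 68.99%

68.99%


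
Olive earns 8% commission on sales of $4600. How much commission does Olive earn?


Convert rate to decimal:
8% = 0.08
Multiply by sales:
$4600 x 0.08 = $368

$368


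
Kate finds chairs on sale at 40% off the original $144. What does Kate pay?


Calculate the discount amount:
40% of $144 = $57.60
Subtract from original:
$144 - $57.60 = $86.40

$86.40


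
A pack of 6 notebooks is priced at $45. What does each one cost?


Total cost: $45
Number of items: 6
Unit price: $45 / 6 = $7.50

$7.50


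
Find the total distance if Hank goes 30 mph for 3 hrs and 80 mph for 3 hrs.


Leg 1 distance:
30 x 3 = 90 miles
Leg 2 distance:
80 x 3 = 240 miles
Total distance:
90 + 240 = 330 miles

330 miles


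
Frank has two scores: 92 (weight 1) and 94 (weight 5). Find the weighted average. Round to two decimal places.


Weighted sum:
1 x 92 + 5 x 94 = 562
Total weight:
1 + 5 = 6
Weighted average:
562 / 6 = 93.6666... ≈ 93.67

93.67


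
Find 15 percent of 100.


Convert percentage to decimal:
15% = 0.15
Multiply:
100 x 0.15 = 15

15


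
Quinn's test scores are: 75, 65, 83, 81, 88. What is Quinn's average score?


Add the scores:
75 + 65 + 83 + 81 + 88 = 392
Divide by the number of tests:
392 / 5 = 78.4

78.4


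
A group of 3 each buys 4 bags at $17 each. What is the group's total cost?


Cost per person:
4 x $17 = $68
Group total:
3 x $68 = $204

$204


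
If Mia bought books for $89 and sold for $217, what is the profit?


Selling price = $217
Cost price = $89
Profit = selling price - cost price:
Profit = $217 - $89 = $128

$128


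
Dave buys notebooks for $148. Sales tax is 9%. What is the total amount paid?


Calculate the tax:
9% of $148 = $13.32
Add tax to price:
$148 + $13.32 = $161.32

$161.32


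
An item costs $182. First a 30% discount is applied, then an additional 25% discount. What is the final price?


First discount:
30% of $182 = $54.60
Price after first discount:
$182 - $54.60 = $127.40
Second discount:
25% of $127.40 = $31.85
Final price:
$127.40 - $31.85 = $95.55

$95.55


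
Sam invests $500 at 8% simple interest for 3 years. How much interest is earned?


Use the formula I = P x R x T / 100
P x R x T = 500 x 8 x 3 = 12000
I = 12000 / 100 = $120

$120


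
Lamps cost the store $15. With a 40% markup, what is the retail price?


Calculate the markup amount:
40% of $15 = $6
Add to cost:
$15 + $6 = $21

$21


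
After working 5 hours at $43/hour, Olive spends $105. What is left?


Calculate earnings:
5 x $43 = $215
Subtract spending:
$215 - $105 = $110

$110


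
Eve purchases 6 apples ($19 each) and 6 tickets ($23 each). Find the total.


Cost of apples:
6 x $19 = $114
Cost of tickets:
6 x $23 = $138
Add both:
$114 + $138 = $252

$252


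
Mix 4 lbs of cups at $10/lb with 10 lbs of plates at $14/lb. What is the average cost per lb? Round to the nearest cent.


Cost of cups:
4 x $10 = $40
Cost of plates:
10 x $14 = $140
Total cost: $40 + $140 = $180
Total weight: 14 lbs
Average: $180 / 14 = $12.8571... ≈ $12.86/lb

$12.86/lb


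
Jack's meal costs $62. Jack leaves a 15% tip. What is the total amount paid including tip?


Calculate the tip:
15% of $62 = $9.30
Add tip to meal cost:
$62 + $9.30 = $71.30

$71.30


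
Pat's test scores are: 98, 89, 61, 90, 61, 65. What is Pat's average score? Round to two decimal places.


Add the scores:
98 + 89 + 61 + 90 + 61 + 65 = 464
Divide by the number of tests:
464 / 6 = 77.3333... ≈ 77.33

77.33


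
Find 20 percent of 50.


Convert percentage to decimal:
20% = 0.2
Multiply:
50 x 0.2 = 10

10


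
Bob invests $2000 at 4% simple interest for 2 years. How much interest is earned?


Use the formula I = P x R x T / 100
P x R x T = 2000 x 4 x 2 = 16000
I = 16000 / 100 = $160

$160


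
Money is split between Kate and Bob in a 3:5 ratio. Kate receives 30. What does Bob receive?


Find the multiplier:
30 / 3 = 10
Apply to Bob's share:
5 x 10 = 50

50


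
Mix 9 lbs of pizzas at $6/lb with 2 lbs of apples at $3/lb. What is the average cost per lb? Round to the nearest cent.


Cost of pizzas:
9 x $6 = $54
Cost of apples:
2 x $3 = $6
Total cost: $54 + $6 = $60
Total weight: 11 lbs
Average: $60 / 11 = $5.4545... ≈ $5.45/lb

$5.45/lb


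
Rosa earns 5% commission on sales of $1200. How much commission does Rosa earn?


Convert rate to decimal:
5% = 0.05
Multiply by sales:
$1200 x 0.05 = $60

$60


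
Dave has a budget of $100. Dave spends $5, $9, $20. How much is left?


Add up expenses:
$5 + $9 + $20 = $34
Subtract from budget:
$100 - $34 = $66

$66


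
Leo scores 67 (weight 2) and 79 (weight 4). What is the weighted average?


Weighted sum:
2 x 67 + 4 x 79 = 450
Total weight:
2 + 4 = 6
Weighted average:
450 / 6 = 75

75


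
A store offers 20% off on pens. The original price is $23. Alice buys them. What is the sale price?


Calculate the discount amount:
20% of $23 = $4.60
Subtract from original:
$23 - $4.60 = $18.40

$18.40


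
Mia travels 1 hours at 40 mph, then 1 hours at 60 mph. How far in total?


Leg 1 distance:
40 x 1 = 40 miles
Leg 2 distance:
60 x 1 = 60 miles
Total distance:
40 + 60 = 100 miles

100 miles


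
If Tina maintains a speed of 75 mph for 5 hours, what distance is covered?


Use the formula: distance = speed x time
Speed = 75 mph, Time = 5 hours
75 x 5 = 375 miles

375 miles


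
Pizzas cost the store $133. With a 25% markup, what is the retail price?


Calculate the markup amount:
25% of $133 = $33.25
Add to cost:
$133 + $33.25 = $166.25

$166.25


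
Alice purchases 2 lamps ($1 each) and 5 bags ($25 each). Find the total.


Cost of lamps:
2 x $1 = $2
Cost of bags:
5 x $25 = $125
Add both:
$2 + $125 = $127

$127


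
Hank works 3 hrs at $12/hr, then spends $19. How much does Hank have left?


Calculate earnings:
3 x $12 = $36
Subtract spending:
$36 - $19 = $17

$17


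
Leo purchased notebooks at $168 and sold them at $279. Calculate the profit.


Selling price = $279
Cost price = $168
Profit = selling price - cost price:
Profit = $279 - $168 = $111

$111


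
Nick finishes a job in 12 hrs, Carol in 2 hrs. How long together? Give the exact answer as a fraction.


Nick's rate: 1/12 of the job per hour
Carol's rate: 1/2 of the job per hour
Combined rate: 1/12 + 1/2 = 7/12 per hour
Time = 1 / (7/12) = 12/7 hours (≈ 1.71 hours)

12/7 hours


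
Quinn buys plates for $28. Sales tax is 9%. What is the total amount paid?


Calculate the tax:
9% of $28 = $2.52
Add tax to price:
$28 + $2.52 = $30.52

$30.52


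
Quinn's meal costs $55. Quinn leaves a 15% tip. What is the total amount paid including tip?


Calculate the tip:
15% of $55 = $8.25
Add tip to meal cost:
$55 + $8.25 = $63.25

$63.25


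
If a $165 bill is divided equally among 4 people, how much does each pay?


Total bill: $165
Number of people: 4
Each pays: $165 / 4 = $41.25

$41.25


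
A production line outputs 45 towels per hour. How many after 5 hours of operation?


Production rate: 45 towels per hour
Time: 5 hours
Total: 45 x 5 = 225 towels

225 towels


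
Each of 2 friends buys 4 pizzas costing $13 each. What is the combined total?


Cost per person:
4 x $13 = $52
Group total:
2 x $52 = $104

$104


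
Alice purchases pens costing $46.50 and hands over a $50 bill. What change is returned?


Start with the amount paid:
$50
Subtract the price:
$50 - $46.50 = $3.50

$3.50


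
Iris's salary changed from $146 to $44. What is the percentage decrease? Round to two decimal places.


Find the absolute change:
|44 - 146| = 102
Divide by original and multiply by 100:
102 / 146 x 100 = 69.8630...% ≈ 69.86%

69.86%


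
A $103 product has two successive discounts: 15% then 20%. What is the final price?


First discount:
15% of $103 = $15.45
Price after first discount:
$103 - $15.45 = $87.55
Second discount:
20% of $87.55 = $17.51
Final price:
$87.55 - $17.51 = $70.04

$70.04


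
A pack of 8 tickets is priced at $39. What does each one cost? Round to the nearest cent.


Total cost: $39
Number of items: 8
Unit price: $39 / 8 = $4.875 ≈ $4.88

$4.88


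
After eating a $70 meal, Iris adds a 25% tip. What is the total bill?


Calculate the tip:
25% of $70 = $17.50
Add tip to meal cost:
$70 + $17.50 = $87.50

$87.50


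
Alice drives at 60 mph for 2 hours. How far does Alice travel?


Use the formula: distance = speed x time
Speed = 60 mph, Time = 2 hours
60 x 2 = 120 miles

120 miles


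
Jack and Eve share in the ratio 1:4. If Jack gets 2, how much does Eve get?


Find the multiplier:
2 / 1 = 2
Apply to Eve's share:
4 x 2 = 8

8


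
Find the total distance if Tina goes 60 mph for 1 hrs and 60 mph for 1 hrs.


Leg 1 distance:
60 x 1 = 60 miles
Leg 2 distance:
60 x 1 = 60 miles
Total distance:
60 + 60 = 120 miles

120 miles


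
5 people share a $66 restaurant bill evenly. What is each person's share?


Total bill: $66
Number of people: 5
Each pays: $66 / 5 = $13.20

$13.20


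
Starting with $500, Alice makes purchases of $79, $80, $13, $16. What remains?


Add up expenses:
$79 + $80 + $13 + $16 = $188
Subtract from budget:
$500 - $188 = $312

$312


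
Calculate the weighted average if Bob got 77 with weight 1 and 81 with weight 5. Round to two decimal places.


Weighted sum:
1 x 77 + 5 x 81 = 482
Total weight:
1 + 5 = 6
Weighted average:
482 / 6 = 80.3333... ≈ 80.33

80.33


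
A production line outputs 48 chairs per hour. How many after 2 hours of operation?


Production rate: 48 chairs per hour
Time: 2 hours
Total: 48 x 2 = 96 chairs

96 chairs


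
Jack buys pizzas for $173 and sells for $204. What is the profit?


Selling price = $204
Cost price = $173
Profit = selling price - cost price:
Profit = $204 - $173 = $31

$31


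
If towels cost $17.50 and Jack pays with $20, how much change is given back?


Start with the amount paid:
$20
Subtract the price:
$20 - $17.50 = $2.50

$2.50


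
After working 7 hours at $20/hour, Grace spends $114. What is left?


Calculate earnings:
7 x $20 = $140
Subtract spending:
$140 - $114 = $26

$26


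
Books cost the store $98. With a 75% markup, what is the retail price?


Calculate the markup amount:
75% of $98 = $73.50
Add to cost:
$98 + $73.50 = $171.50

$171.50


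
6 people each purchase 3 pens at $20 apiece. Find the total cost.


Cost per person:
3 x $20 = $60
Group total:
6 x $60 = $360

$360


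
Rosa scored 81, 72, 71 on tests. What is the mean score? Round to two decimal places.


Add the scores:
81 + 72 + 71 = 224
Divide by the number of tests:
224 / 3 = 74.6666... ≈ 74.67

74.67


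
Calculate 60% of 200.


Convert percentage to decimal:
60% = 0.6
Multiply:
200 x 0.6 = 120

120


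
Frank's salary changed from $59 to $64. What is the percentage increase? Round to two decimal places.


Find the absolute change:
|64 - 59| = 5
Divide by original and multiply by 100:
5 / 59 x 100 = 8.4745...% ≈ 8.47%

8.47%


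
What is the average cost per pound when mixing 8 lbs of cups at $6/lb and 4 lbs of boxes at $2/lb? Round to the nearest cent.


Cost of cups:
8 x $6 = $48
Cost of boxes:
4 x $2 = $8
Total cost: $48 + $8 = $56
Total weight: 12 lbs
Average: $56 / 12 = $4.6666... ≈ $4.67/lb

$4.67/lb


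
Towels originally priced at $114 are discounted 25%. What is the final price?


Calculate the discount amount:
25% of $114 = $28.50
Subtract from original:
$114 - $28.50 = $85.50

$85.50


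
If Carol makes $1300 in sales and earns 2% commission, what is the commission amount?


Convert rate to decimal:
2% = 0.02
Multiply by sales:
$1300 x 0.02 = $26

$26


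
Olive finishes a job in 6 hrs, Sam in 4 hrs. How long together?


Olive's rate: 1/6 of the job per hour
Sam's rate: 1/4 of the job per hour
Combined rate: 1/6 + 1/4 = 5/12 per hour
Time = 1 / (5/12) = 12/5 = 2.4 hours

2.4 hours


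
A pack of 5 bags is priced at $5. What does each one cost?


Total cost: $5
Number of items: 5
Unit price: $5 / 5 = $1

$1


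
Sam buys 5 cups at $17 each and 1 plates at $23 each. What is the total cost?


Cost of cups:
5 x $17 = $85
Cost of plates:
1 x $23 = $23
Add both:
$85 + $23 = $108

$108


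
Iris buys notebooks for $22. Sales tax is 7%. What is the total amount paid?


Calculate the tax:
7% of $22 = $1.54
Add tax to price:
$22 + $1.54 = $23.54

$23.54


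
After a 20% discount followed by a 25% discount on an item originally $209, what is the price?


First discount:
20% of $209 = $41.80
Price after first discount:
$209 - $41.80 = $167.20
Second discount:
25% of $167.20 = $41.80
Final price:
$167.20 - $41.80 = $125.40

$125.40


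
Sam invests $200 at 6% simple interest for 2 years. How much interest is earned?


Use the formula I = P x R x T / 100
P x R x T = 200 x 6 x 2 = 2400
I = 2400 / 100 = $24

$24


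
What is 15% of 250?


Convert percentage to decimal:
15% = 0.15
Multiply:
250 x 0.15 = 37.5

37.5


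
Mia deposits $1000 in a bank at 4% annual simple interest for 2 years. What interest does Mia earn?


Use the formula I = P x R x T / 100
P x R x T = 1000 x 4 x 2 = 8000
I = 8000 / 100 = $80

$80


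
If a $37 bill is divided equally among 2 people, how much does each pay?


Total bill: $37
Number of people: 2
Each pays: $37 / 2 = $18.50

$18.50


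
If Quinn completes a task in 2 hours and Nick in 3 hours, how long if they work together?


Quinn's rate: 1/2 of the job per hour
Nick's rate: 1/3 of the job per hour
Combined rate: 1/2 + 1/3 = 5/6 per hour
Time = 1 / (5/6) = 6/5 = 1.2 hours

1.2 hours


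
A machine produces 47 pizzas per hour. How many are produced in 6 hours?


Production rate: 47 pizzas per hour
Time: 6 hours
Total: 47 x 6 = 282 pizzas

282 pizzas


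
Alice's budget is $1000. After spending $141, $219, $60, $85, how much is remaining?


Add up expenses:
$141 + $219 + $60 + $85 = $505
Subtract from budget:
$1000 - $505 = $495

$495


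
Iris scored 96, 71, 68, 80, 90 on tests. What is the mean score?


Add the scores:
96 + 71 + 68 + 80 + 90 = 405
Divide by the number of tests:
405 / 5 = 81

81


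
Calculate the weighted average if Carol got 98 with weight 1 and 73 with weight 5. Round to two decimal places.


Weighted sum:
1 x 98 + 5 x 73 = 463
Total weight:
1 + 5 = 6
Weighted average:
463 / 6 = 77.1666... ≈ 77.17

77.17


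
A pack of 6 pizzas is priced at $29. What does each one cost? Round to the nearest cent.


Total cost: $29
Number of items: 6
Unit price: $29 / 6 = $4.8333... ≈ $4.83

$4.83


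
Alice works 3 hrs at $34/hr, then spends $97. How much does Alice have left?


Calculate earnings:
3 x $34 = $102
Subtract spending:
$102 - $97 = $5

$5


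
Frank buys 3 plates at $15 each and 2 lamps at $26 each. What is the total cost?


Cost of plates:
3 x $15 = $45
Cost of lamps:
2 x $26 = $52
Add both:
$45 + $52 = $97

$97


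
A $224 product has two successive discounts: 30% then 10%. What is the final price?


First discount:
30% of $224 = $67.20
Price after first discount:
$224 - $67.20 = $156.80
Second discount:
10% of $156.80 = $15.68
Final price:
$156.80 - $15.68 = $141.12

$141.12


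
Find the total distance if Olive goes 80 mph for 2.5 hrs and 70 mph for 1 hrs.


Leg 1 distance:
80 x 2.5 = 200 miles
Leg 2 distance:
70 x 1 = 70 miles
Total distance:
200 + 70 = 270 miles

270 miles


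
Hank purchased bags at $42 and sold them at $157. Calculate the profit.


Selling price = $157
Cost price = $42
Profit = selling price - cost price:
Profit = $157 - $42 = $115

$115


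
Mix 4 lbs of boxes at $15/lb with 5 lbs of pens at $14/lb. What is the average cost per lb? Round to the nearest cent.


Cost of boxes:
4 x $15 = $60
Cost of pens:
5 x $14 = $70
Total cost: $60 + $70 = $130
Total weight: 9 lbs
Average: $130 / 9 = $14.4444... ≈ $14.44/lb

$14.44/lb


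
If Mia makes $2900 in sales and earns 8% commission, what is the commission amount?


Convert rate to decimal:
8% = 0.08
Multiply by sales:
$2900 x 0.08 = $232

$232


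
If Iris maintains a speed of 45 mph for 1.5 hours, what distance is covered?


Use the formula: distance = speed x time
Speed = 45 mph, Time = 1.5 hours
45 x 1.5 = 67.5 miles

67.5 miles


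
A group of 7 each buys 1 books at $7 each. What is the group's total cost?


Cost per person:
1 x $7 = $7
Group total:
7 x $7 = $49

$49


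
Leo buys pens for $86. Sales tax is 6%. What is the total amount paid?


Calculate the tax:
6% of $86 = $5.16
Add tax to price:
$86 + $5.16 = $91.16

$91.16


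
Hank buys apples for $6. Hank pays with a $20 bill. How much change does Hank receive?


Start with the amount paid:
$20
Subtract the price:
$20 - $6 = $14

$14


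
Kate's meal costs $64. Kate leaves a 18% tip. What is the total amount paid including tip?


Calculate the tip:
18% of $64 = $11.52
Add tip to meal cost:
$64 + $11.52 = $75.52

$75.52


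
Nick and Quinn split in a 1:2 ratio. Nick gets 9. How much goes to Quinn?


Find the multiplier:
9 / 1 = 9
Apply to Quinn's share:
2 x 9 = 18

18


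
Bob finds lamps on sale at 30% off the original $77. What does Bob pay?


Calculate the discount amount:
30% of $77 = $23.10
Subtract from original:
$77 - $23.10 = $53.90

$53.90


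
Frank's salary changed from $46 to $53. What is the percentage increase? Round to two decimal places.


Find the absolute change:
|53 - 46| = 7
Divide by original and multiply by 100:
7 / 46 x 100 = 15.2173...% ≈ 15.22%

15.22%


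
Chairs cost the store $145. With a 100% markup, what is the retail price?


Calculate the markup amount:
100% of $145 = $145
Add to cost:
$145 + $145 = $290

$290


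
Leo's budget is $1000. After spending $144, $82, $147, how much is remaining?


Add up expenses:
$144 + $82 + $147 = $373
Subtract from budget:
$1000 - $373 = $627

$627


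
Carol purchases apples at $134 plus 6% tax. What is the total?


Calculate the tax:
6% of $134 = $8.04
Add tax to price:
$134 + $8.04 = $142.04

$142.04


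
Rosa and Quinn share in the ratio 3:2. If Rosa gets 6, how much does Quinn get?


Find the multiplier:
6 / 3 = 2
Apply to Quinn's share:
2 x 2 = 4

4


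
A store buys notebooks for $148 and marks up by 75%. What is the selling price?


Calculate the markup amount:
75% of $148 = $111
Add to cost:
$148 + $111 = $259

$259


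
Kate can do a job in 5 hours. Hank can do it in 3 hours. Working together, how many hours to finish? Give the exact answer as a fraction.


Kate's rate: 1/5 of the job per hour
Hank's rate: 1/3 of the job per hour
Combined rate: 1/5 + 1/3 = 8/15 per hour
Time = 1 / (8/15) = 15/8 hours (≈ 1.88 hours)

15/8 hours


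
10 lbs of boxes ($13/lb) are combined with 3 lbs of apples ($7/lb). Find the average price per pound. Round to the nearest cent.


Cost of boxes:
10 x $13 = $130
Cost of apples:
3 x $7 = $21
Total cost: $130 + $21 = $151
Total weight: 13 lbs
Average: $151 / 13 = $11.6153... ≈ $11.62/lb

$11.62/lb


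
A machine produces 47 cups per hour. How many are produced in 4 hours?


Production rate: 47 cups per hour
Time: 4 hours
Total: 47 x 4 = 188 cups

188 cups


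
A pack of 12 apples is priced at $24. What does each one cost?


Total cost: $24
Number of items: 12
Unit price: $24 / 12 = $2

$2


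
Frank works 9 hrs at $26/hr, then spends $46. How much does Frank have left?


Calculate earnings:
9 x $26 = $234
Subtract spending:
$234 - $46 = $188

$188


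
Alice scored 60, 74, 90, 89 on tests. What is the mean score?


Add the scores:
60 + 74 + 90 + 89 = 313
Divide by the number of tests:
313 / 4 = 78.25

78.25


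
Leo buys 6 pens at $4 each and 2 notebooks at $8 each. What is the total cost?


Cost of pens:
6 x $4 = $24
Cost of notebooks:
2 x $8 = $16
Add both:
$24 + $16 = $40

$40


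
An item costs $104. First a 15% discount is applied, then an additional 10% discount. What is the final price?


First discount:
15% of $104 = $15.60
Price after first discount:
$104 - $15.60 = $88.40
Second discount:
10% of $88.40 = $8.84
Final price:
$88.40 - $8.84 = $79.56

$79.56


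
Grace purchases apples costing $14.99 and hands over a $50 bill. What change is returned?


Start with the amount paid:
$50
Subtract the price:
$50 - $14.99 = $35.01

$35.01


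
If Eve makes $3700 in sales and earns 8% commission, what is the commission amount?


Convert rate to decimal:
8% = 0.08
Multiply by sales:
$3700 x 0.08 = $296

$296


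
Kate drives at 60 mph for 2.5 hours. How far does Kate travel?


Use the formula: distance = speed x time
Speed = 60 mph, Time = 2.5 hours
60 x 2.5 = 150 miles

150 miles


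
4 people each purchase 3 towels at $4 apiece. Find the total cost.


Cost per person:
3 x $4 = $12
Group total:
4 x $12 = $48

$48


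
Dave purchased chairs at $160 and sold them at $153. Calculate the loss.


Selling price = $153
Cost price = $160
Loss = cost price - selling price:
Loss = $160 - $153 = $7

$7


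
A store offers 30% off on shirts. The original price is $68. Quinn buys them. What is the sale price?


Calculate the discount amount:
30% of $68 = $20.40
Subtract from original:
$68 - $20.40 = $47.60

$47.60


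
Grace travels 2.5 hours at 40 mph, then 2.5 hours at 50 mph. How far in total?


Leg 1 distance:
40 x 2.5 = 100 miles
Leg 2 distance:
50 x 2.5 = 125 miles
Total distance:
100 + 125 = 225 miles

225 miles


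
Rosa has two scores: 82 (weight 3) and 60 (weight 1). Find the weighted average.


Weighted sum:
3 x 82 + 1 x 60 = 306
Total weight:
3 + 1 = 4
Weighted average:
306 / 4 = 76.5

76.5


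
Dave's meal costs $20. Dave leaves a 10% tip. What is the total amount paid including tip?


Calculate the tip:
10% of $20 = $2
Add tip to meal cost:
$20 + $2 = $22

$22


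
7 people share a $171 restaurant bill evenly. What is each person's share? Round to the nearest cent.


Total bill: $171
Number of people: 7
Each pays: $171 / 7 = $24.4285... ≈ $24.43

$24.43


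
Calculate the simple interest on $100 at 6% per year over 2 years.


Use the formula I = P x R x T / 100
P x R x T = 100 x 6 x 2 = 1200
I = 1200 / 100 = $12

$12


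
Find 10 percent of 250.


Convert percentage to decimal:
10% = 0.1
Multiply:
250 x 0.1 = 25

25


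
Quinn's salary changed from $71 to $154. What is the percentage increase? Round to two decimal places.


Find the absolute change:
|154 - 71| = 83
Divide by original and multiply by 100:
83 / 71 x 100 = 116.9014...% ≈ 116.9%

116.9%


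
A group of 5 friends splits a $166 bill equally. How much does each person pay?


Total bill: $166
Number of people: 5
Each pays: $166 / 5 = $33.20

$33.20


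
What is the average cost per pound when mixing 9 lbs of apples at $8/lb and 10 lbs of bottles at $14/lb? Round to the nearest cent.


Cost of apples:
9 x $8 = $72
Cost of bottles:
10 x $14 = $140
Total cost: $72 + $140 = $212
Total weight: 19 lbs
Average: $212 / 19 = $11.1578... ≈ $11.16/lb

$11.16/lb


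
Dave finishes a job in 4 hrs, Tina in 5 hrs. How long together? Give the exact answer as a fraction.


Dave's rate: 1/4 of the job per hour
Tina's rate: 1/5 of the job per hour
Combined rate: 1/4 + 1/5 = 9/20 per hour
Time = 1 / (9/20) = 20/9 hours (≈ 2.22 hours)

20/9 hours


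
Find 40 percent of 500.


Convert percentage to decimal:
40% = 0.4
Multiply:
500 x 0.4 = 200

200


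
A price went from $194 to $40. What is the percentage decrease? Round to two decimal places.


Find the absolute change:
|40 - 194| = 154
Divide by original and multiply by 100:
154 / 194 x 100 = 79.3814...% ≈ 79.38%

79.38%


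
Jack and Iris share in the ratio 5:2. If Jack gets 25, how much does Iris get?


Find the multiplier:
25 / 5 = 5
Apply to Iris's share:
2 x 5 = 10

10


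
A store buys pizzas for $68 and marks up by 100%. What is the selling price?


Calculate the markup amount:
100% of $68 = $68
Add to cost:
$68 + $68 = $136

$136


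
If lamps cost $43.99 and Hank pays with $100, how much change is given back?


Start with the amount paid:
$100
Subtract the price:
$100 - $43.99 = $56.01

$56.01


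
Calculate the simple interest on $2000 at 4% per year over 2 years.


Use the formula I = P x R x T / 100
P x R x T = 2000 x 4 x 2 = 16000
I = 16000 / 100 = $160

$160


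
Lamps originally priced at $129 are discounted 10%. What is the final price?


Calculate the discount amount:
10% of $129 = $12.90
Subtract from original:
$129 - $12.90 = $116.10

$116.10


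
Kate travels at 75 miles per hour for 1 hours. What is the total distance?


Use the formula: distance = speed x time
Speed = 75 mph, Time = 1 hours
75 x 1 = 75 miles

75 miles


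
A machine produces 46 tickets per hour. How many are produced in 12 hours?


Production rate: 46 tickets per hour
Time: 12 hours
Total: 46 x 12 = 552 tickets

552 tickets


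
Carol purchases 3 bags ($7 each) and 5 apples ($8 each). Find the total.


Cost of bags:
3 x $7 = $21
Cost of apples:
5 x $8 = $40
Add both:
$21 + $40 = $61

$61


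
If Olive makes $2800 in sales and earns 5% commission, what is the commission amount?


Convert rate to decimal:
5% = 0.05
Multiply by sales:
$2800 x 0.05 = $140

$140


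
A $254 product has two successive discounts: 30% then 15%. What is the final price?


First discount:
30% of $254 = $76.20
Price after first discount:
$254 - $76.20 = $177.80
Second discount:
15% of $177.80 = $26.67
Final price:
$177.80 - $26.67 = $151.13

$151.13


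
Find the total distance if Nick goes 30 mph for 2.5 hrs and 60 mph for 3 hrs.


Leg 1 distance:
30 x 2.5 = 75 miles
Leg 2 distance:
60 x 3 = 180 miles
Total distance:
75 + 180 = 255 miles

255 miles


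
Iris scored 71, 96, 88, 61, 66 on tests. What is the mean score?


Add the scores:
71 + 96 + 88 + 61 + 66 = 382
Divide by the number of tests:
382 / 5 = 76.4

76.4


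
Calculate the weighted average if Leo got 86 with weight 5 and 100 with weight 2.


Weighted sum:
5 x 86 + 2 x 100 = 630
Total weight:
5 + 2 = 7
Weighted average:
630 / 7 = 90

90


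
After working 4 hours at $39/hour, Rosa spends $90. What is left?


Calculate earnings:
4 x $39 = $156
Subtract spending:
$156 - $90 = $66

$66


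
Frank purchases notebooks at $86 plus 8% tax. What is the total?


Calculate the tax:
8% of $86 = $6.88
Add tax to price:
$86 + $6.88 = $92.88

$92.88


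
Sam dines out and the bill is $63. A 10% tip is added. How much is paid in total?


Calculate the tip:
10% of $63 = $6.30
Add tip to meal cost:
$63 + $6.30 = $69.30

$69.30


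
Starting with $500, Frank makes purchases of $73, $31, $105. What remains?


Add up expenses:
$73 + $31 + $105 = $209
Subtract from budget:
$500 - $209 = $291

$291


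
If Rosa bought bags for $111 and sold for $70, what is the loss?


Selling price = $70
Cost price = $111
Loss = cost price - selling price:
Loss = $111 - $70 = $41

$41


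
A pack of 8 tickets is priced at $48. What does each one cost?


Total cost: $48
Number of items: 8
Unit price: $48 / 8 = $6

$6


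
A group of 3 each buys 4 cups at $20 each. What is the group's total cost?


Cost per person:
4 x $20 = $80
Group total:
3 x $80 = $240

$240


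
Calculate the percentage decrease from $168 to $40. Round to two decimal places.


Find the absolute change:
|40 - 168| = 128
Divide by original and multiply by 100:
128 / 168 x 100 = 76.1904...% ≈ 76.19%

76.19%


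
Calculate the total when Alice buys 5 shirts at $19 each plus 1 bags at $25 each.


Cost of shirts:
5 x $19 = $95
Cost of bags:
1 x $25 = $25
Add both:
$95 + $25 = $120

$120


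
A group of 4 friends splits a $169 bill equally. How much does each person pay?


Total bill: $169
Number of people: 4
Each pays: $169 / 4 = $42.25

$42.25


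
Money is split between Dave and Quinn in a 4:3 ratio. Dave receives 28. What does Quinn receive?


Find the multiplier:
28 / 4 = 7
Apply to Quinn's share:
3 x 7 = 21

21


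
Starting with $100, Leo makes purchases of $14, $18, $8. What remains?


Add up expenses:
$14 + $18 + $8 = $40
Subtract from budget:
$100 - $40 = $60

$60


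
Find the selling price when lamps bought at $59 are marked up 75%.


Calculate the markup amount:
75% of $59 = $44.25
Add to cost:
$59 + $44.25 = $103.25

$103.25


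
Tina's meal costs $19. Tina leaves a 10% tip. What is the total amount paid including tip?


Calculate the tip:
10% of $19 = $1.90
Add tip to meal cost:
$19 + $1.90 = $20.90

$20.90


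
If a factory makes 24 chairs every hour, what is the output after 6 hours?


Production rate: 24 chairs per hour
Time: 6 hours
Total: 24 x 6 = 144 chairs

144 chairs


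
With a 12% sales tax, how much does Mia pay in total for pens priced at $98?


Calculate the tax:
12% of $98 = $11.76
Add tax to price:
$98 + $11.76 = $109.76

$109.76


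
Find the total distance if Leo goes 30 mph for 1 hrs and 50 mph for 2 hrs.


Leg 1 distance:
30 x 1 = 30 miles
Leg 2 distance:
50 x 2 = 100 miles
Total distance:
30 + 100 = 130 miles

130 miles


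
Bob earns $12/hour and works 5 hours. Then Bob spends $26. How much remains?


Calculate earnings:
5 x $12 = $60
Subtract spending:
$60 - $26 = $34

$34


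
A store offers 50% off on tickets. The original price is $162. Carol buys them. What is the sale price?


Calculate the discount amount:
50% of $162 = $81
Subtract from original:
$162 - $81 = $81

$81


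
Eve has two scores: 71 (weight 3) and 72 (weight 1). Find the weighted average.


Weighted sum:
3 x 71 + 1 x 72 = 285
Total weight:
3 + 1 = 4
Weighted average:
285 / 4 = 71.25

71.25


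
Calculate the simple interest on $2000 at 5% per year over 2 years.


Use the formula I = P x R x T / 100
P x R x T = 2000 x 5 x 2 = 20000
I = 20000 / 100 = $200

$200


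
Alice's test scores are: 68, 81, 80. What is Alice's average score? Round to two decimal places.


Add the scores:
68 + 81 + 80 = 229
Divide by the number of tests:
229 / 3 = 76.3333... ≈ 76.33

76.33


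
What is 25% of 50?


Convert percentage to decimal:
25% = 0.25
Multiply:
50 x 0.25 = 12.5

12.5


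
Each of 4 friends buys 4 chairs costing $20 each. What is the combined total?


Cost per person:
4 x $20 = $80
Group total:
4 x $80 = $320

$320


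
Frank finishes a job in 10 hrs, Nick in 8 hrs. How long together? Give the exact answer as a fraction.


Frank's rate: 1/10 of the job per hour
Nick's rate: 1/8 of the job per hour
Combined rate: 1/10 + 1/8 = 9/40 per hour
Time = 1 / (9/40) = 40/9 hours (≈ 4.44 hours)

40/9 hours


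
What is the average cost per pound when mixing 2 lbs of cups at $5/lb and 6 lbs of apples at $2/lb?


Cost of cups:
2 x $5 = $10
Cost of apples:
6 x $2 = $12
Total cost: $10 + $12 = $22
Total weight: 8 lbs
Average: $22 / 8 = $2.75/lb

$2.75/lb


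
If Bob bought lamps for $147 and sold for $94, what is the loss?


Selling price = $94
Cost price = $147
Loss = cost price - selling price:
Loss = $147 - $94 = $53

$53


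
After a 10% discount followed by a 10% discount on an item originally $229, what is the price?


First discount:
10% of $229 = $22.90
Price after first discount:
$229 - $22.90 = $206.10
Second discount:
10% of $206.10 = $20.61
Final price:
$206.10 - $20.61 = $185.49

$185.49


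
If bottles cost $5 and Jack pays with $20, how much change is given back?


Start with the amount paid:
$20
Subtract the price:
$20 - $5 = $15

$15


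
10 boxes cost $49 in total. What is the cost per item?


Total cost: $49
Number of items: 10
Unit price: $49 / 10 = $4.90

$4.90


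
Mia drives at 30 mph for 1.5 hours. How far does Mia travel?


Use the formula: distance = speed x time
Speed = 30 mph, Time = 1.5 hours
30 x 1.5 = 45 miles

45 miles


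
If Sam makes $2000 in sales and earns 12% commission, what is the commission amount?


Convert rate to decimal:
12% = 0.12
Multiply by sales:
$2000 x 0.12 = $240

$240


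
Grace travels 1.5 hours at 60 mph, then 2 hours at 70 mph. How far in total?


Leg 1 distance:
60 x 1.5 = 90 miles
Leg 2 distance:
70 x 2 = 140 miles
Total distance:
90 + 140 = 230 miles

230 miles


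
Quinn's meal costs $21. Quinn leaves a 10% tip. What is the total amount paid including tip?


Calculate the tip:
10% of $21 = $2.10
Add tip to meal cost:
$21 + $2.10 = $23.10

$23.10


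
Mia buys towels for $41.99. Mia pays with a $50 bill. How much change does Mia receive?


Start with the amount paid:
$50
Subtract the price:
$50 - $41.99 = $8.01

$8.01


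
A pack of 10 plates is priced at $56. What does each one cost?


Total cost: $56
Number of items: 10
Unit price: $56 / 10 = $5.60

$5.60


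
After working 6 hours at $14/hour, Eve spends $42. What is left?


Calculate earnings:
6 x $14 = $84
Subtract spending:
$84 - $42 = $42

$42


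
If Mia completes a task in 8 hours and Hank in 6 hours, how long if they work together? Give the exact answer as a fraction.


Mia's rate: 1/8 of the job per hour
Hank's rate: 1/6 of the job per hour
Combined rate: 1/8 + 1/6 = 7/24 per hour
Time = 1 / (7/24) = 24/7 hours (≈ 3.43 hours)

24/7 hours


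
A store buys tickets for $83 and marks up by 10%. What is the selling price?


Calculate the markup amount:
10% of $83 = $8.30
Add to cost:
$83 + $8.30 = $91.30

$91.30


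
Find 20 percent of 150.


Convert percentage to decimal:
20% = 0.2
Multiply:
150 x 0.2 = 30

30


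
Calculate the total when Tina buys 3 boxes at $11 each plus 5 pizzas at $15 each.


Cost of boxes:
3 x $11 = $33
Cost of pizzas:
5 x $15 = $75
Add both:
$33 + $75 = $108

$108


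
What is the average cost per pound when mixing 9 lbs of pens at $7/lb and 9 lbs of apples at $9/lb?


Cost of pens:
9 x $7 = $63
Cost of apples:
9 x $9 = $81
Total cost: $63 + $81 = $144
Total weight: 18 lbs
Average: $144 / 18 = $8/lb

$8/lb


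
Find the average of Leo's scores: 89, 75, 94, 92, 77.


Add the scores:
89 + 75 + 94 + 92 + 77 = 427
Divide by the number of tests:
427 / 5 = 85.4

85.4


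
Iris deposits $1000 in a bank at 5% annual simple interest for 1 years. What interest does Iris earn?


Use the formula I = P x R x T / 100
P x R x T = 1000 x 5 x 1 = 5000
I = 5000 / 100 = $50

$50
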